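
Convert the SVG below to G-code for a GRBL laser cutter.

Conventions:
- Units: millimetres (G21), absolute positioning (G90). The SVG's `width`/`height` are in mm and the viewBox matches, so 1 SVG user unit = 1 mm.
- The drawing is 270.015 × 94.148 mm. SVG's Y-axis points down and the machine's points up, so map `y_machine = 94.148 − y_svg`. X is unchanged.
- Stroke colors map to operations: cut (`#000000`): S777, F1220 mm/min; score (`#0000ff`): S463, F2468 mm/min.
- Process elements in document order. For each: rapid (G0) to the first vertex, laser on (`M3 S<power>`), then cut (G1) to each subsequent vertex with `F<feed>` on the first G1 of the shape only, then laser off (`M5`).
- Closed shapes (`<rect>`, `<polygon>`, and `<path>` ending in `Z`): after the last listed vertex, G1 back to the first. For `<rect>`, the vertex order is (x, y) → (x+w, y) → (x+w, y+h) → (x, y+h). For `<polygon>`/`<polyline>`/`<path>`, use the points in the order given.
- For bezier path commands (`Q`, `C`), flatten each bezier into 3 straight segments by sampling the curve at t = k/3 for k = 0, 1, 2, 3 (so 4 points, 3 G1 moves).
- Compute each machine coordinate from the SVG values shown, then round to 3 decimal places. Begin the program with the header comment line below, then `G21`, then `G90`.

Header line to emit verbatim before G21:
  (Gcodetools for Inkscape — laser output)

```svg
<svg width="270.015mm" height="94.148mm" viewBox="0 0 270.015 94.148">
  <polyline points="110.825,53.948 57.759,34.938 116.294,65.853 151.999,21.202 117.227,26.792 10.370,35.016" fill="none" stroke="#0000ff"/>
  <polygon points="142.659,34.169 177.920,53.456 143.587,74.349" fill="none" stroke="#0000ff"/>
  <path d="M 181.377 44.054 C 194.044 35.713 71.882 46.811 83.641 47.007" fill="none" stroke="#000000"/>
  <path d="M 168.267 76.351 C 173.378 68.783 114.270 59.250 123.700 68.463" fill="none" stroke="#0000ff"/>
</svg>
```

(Gcodetools for Inkscape — laser output)
G21
G90
G0 X110.825 Y40.200
M3 S463
G1 X57.759 Y59.210 F2468
G1 X116.294 Y28.295
G1 X151.999 Y72.946
G1 X117.227 Y67.356
G1 X10.370 Y59.132
M5
G0 X142.659 Y59.979
M3 S463
G1 X177.920 Y40.692 F2468
G1 X143.587 Y19.799
G1 X142.659 Y59.979
M5
G0 X181.377 Y50.094
M3 S777
G1 X159.055 Y53.079 F1220
G1 X106.569 Y49.847
G1 X83.641 Y47.141
M5
G0 X168.267 Y17.797
M3 S463
G1 X156.889 Y25.253 F2468
G1 X132.199 Y29.416
G1 X123.700 Y25.685
M5

1 u = 1 mm; y_m = 94.148 − y.

[1] `<polyline>` open polyline, #0000ff→score S463 F2468: (110.825,40.200) → (57.759,59.210) → (116.294,28.295) → (151.999,72.946) → (117.227,67.356) → (10.370,59.132)

[2] `<polygon>` regular polygon, #0000ff→score S463 F2468: (142.659,59.979) → (177.920,40.692) → (143.587,19.799) → (142.659,59.979) (closed)

[3] `<path>` cubic bezier, #000000→cut S777 F1220: (181.377,50.094) → (159.055,53.079) → (106.569,49.847) → (83.641,47.141)

[4] `<path>` cubic bezier, #0000ff→score S463 F2468: (168.267,17.797) → (156.889,25.253) → (132.199,29.416) → (123.700,25.685)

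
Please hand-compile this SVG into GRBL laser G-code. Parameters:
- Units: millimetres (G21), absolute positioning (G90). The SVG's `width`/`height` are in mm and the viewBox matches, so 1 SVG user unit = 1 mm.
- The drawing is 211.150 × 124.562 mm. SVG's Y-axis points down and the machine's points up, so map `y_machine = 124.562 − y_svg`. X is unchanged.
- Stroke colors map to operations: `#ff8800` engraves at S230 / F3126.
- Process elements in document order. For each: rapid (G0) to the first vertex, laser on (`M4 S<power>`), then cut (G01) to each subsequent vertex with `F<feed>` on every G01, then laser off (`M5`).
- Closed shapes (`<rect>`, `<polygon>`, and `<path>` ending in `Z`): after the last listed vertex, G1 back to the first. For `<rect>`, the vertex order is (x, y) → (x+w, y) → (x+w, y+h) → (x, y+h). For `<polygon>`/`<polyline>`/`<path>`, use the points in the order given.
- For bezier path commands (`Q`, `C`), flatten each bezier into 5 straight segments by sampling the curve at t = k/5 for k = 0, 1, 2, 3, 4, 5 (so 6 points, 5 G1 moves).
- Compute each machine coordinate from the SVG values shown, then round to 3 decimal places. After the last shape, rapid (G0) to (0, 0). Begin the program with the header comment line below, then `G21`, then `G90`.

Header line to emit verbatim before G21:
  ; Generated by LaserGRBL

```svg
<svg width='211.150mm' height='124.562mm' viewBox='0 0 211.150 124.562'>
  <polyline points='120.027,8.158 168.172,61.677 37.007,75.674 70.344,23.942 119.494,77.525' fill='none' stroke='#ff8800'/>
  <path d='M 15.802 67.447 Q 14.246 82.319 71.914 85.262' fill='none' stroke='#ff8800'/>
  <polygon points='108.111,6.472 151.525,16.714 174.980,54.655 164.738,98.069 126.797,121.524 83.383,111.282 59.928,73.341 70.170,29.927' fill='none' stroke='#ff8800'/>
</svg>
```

; Generated by LaserGRBL
G21
G90
G0 X120.027 Y116.404
M4 S230
G01 X168.172 Y62.885 F3126
G01 X37.007 Y48.888 F3126
G01 X70.344 Y100.620 F3126
G01 X119.494 Y47.037 F3126
M5
G0 X15.802 Y57.115
M4 S230
G01 X17.549 Y51.643 F3126
G01 X24.033 Y47.126 F3126
G01 X35.255 Y43.563 F3126
G01 X51.216 Y40.954 F3126
G01 X71.914 Y39.300 F3126
M5
G0 X108.111 Y118.090
M4 S230
G01 X151.525 Y107.848 F3126
G01 X174.980 Y69.907 F3126
G01 X164.738 Y26.493 F3126
G01 X126.797 Y3.038 F3126
G01 X83.383 Y13.280 F3126
G01 X59.928 Y51.221 F3126
G01 X70.170 Y94.635 F3126
G01 X108.111 Y118.090 F3126
M5
G0 X0.000 Y0.000

Since the viewBox matches the mm dimensions, user units are millimetres directly. The only transform is the Y-flip y_m = 124.562 − y_svg.

Shape 1 is a open polyline drawn with `<polyline>`. Its stroke #ff8800 means engrave at S230, F3126. After flipping Y the toolpath is (120.027,116.404) → (168.172,62.885) → (37.007,48.888) → (70.344,100.620) → (119.494,47.037).

Shape 2 is a quadratic bezier drawn with `<path>`. Its stroke #ff8800 means engrave at S230, F3126. After flipping Y the toolpath is (15.802,57.115) → (17.549,51.643) → (24.033,47.126) → (35.255,43.563) → (51.216,40.954) → (71.914,39.300).

Shape 3 is a regular polygon drawn with `<polygon>`. Its stroke #ff8800 means engrave at S230, F3126. After flipping Y the toolpath is (108.111,118.090) → (151.525,107.848) → (174.980,69.907) → (164.738,26.493) → (126.797,3.038) → (83.383,13.280) → (59.928,51.221) → (70.170,94.635) → (108.111,118.090), returning to the start.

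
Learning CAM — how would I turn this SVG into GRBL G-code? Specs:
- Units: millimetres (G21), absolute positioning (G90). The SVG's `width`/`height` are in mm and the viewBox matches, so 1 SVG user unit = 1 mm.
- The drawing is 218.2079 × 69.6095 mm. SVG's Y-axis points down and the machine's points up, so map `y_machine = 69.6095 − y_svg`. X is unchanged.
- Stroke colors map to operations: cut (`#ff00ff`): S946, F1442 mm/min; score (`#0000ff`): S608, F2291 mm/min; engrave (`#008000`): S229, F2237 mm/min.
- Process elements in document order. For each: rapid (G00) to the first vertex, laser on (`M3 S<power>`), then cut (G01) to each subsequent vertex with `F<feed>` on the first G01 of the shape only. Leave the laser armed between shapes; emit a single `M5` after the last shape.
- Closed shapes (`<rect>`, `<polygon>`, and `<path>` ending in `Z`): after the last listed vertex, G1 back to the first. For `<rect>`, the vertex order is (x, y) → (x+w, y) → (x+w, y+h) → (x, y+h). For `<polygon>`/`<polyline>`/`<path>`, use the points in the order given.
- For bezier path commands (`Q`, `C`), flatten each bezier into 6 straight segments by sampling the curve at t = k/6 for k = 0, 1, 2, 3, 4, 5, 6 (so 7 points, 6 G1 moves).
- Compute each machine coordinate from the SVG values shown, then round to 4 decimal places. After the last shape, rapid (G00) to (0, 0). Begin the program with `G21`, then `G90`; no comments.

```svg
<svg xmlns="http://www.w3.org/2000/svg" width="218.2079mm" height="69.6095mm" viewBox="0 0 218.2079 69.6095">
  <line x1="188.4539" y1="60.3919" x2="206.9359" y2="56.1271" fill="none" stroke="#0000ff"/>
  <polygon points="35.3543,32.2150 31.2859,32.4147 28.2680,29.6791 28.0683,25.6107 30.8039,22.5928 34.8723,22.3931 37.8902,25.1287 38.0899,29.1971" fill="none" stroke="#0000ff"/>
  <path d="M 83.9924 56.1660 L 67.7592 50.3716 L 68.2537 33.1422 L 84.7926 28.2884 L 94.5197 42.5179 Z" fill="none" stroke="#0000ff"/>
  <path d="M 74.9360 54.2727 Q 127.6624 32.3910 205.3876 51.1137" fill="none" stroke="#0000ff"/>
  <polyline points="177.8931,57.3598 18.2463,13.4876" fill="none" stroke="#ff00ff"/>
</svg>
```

G21
G90
G00 X188.4539 Y9.2176
M3 S608
G01 X206.9359 Y13.4824 F2291
G00 X35.3543 Y37.3945
M3 S608
G01 X31.2859 Y37.1948 F2291
G01 X28.2680 Y39.9304
G01 X28.0683 Y43.9988
G01 X30.8039 Y47.0167
G01 X34.8723 Y47.2164
G01 X37.8902 Y44.4808
G01 X38.0899 Y40.4124
G01 X35.3543 Y37.3945
G00 X83.9924 Y13.4435
M3 S608
G01 X67.7592 Y19.2379 F2291
G01 X68.2537 Y36.4673
G01 X84.7926 Y41.3211
G01 X94.5197 Y27.0916
G01 X83.9924 Y13.4435
G00 X74.9360 Y15.3368
M3 S608
G01 X93.2059 Y21.5028 F2291
G01 X112.8646 Y25.4130
G01 X133.9121 Y27.0674
G01 X156.3484 Y26.4660
G01 X180.1736 Y23.6088
G01 X205.3876 Y18.4958
G00 X177.8931 Y12.2497
M3 S946
G01 X18.2463 Y56.1219 F1442
M5
G00 X0.0000 Y0.0000

viewBox `0 0 218.2079 69.6095` with mm width/height → 1 unit = 1 mm. Flip: y_m = 69.6095 − y_svg.

**Shape 1** — `<line>` line segment, stroke `#0000ff` → score (S608, F2291). Machine vertices: (188.4539,9.2176) → (206.9359,13.4824). Open path.

**Shape 2** — `<polygon>` regular polygon, stroke `#0000ff` → score (S608, F2291). Machine vertices: (35.3543,37.3945) → (31.2859,37.1948) → (28.2680,39.9304) → (28.0683,43.9988) → (30.8039,47.0167) → (34.8723,47.2164) → (37.8902,44.4808) → (38.0899,40.4124) → (35.3543,37.3945). Closed: final G1 returns to the first vertex.

**Shape 3** — `<path>` regular polygon, stroke `#0000ff` → score (S608, F2291). Machine vertices: (83.9924,13.4435) → (67.7592,19.2379) → (68.2537,36.4673) → (84.7926,41.3211) → (94.5197,27.0916) → (83.9924,13.4435). Closed: final G1 returns to the first vertex.

**Shape 4** — `<path>` quadratic bezier, stroke `#0000ff` → score (S608, F2291). Control points (SVG): P0=(74.9360,54.2727), P1=(127.6624,32.3910), P2=(205.3876,51.1137); sampled at t=k/6. Machine vertices: (74.9360,15.3368) → (93.2059,21.5028) → (112.8646,25.4130) → (133.9121,27.0674) → (156.3484,26.4660) → (180.1736,23.6088) → (205.3876,18.4958). Open path.

**Shape 5** — `<polyline>` line segment, stroke `#ff00ff` → cut (S946, F1442). Machine vertices: (177.8931,12.2497) → (18.2463,56.1219). Open path.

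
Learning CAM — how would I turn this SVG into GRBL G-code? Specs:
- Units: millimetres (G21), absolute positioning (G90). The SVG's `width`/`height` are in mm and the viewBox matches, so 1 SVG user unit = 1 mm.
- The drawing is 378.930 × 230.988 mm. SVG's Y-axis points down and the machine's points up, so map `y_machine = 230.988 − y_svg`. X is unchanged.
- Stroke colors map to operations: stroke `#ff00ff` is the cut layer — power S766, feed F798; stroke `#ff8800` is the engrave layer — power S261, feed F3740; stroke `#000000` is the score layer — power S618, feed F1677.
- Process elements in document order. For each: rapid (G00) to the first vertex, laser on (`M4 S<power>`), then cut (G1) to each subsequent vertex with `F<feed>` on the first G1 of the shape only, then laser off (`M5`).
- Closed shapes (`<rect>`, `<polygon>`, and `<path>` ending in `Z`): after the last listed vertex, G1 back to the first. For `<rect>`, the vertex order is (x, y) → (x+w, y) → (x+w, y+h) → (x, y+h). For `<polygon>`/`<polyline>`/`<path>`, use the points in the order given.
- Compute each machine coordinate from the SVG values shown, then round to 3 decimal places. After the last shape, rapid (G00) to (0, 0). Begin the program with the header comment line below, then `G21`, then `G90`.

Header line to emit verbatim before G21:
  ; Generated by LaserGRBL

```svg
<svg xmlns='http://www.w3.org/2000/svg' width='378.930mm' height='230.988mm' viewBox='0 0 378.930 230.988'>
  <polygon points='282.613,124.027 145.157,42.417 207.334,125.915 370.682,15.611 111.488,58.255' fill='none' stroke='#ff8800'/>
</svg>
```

; Generated by LaserGRBL
G21
G90
G00 X282.613 Y106.961
M4 S261
G1 X145.157 Y188.571 F3740
G1 X207.334 Y105.073
G1 X370.682 Y215.377
G1 X111.488 Y172.733
G1 X282.613 Y106.961
M5
G00 X0.000 Y0.000

1 u = 1 mm; y_m = 230.988 − y.

[1] `<polygon>` closed polygon, #ff8800→engrave S261 F3740: (282.613,106.961) → (145.157,188.571) → (207.334,105.073) → (370.682,215.377) → (111.488,172.733) → (282.613,106.961) (closed)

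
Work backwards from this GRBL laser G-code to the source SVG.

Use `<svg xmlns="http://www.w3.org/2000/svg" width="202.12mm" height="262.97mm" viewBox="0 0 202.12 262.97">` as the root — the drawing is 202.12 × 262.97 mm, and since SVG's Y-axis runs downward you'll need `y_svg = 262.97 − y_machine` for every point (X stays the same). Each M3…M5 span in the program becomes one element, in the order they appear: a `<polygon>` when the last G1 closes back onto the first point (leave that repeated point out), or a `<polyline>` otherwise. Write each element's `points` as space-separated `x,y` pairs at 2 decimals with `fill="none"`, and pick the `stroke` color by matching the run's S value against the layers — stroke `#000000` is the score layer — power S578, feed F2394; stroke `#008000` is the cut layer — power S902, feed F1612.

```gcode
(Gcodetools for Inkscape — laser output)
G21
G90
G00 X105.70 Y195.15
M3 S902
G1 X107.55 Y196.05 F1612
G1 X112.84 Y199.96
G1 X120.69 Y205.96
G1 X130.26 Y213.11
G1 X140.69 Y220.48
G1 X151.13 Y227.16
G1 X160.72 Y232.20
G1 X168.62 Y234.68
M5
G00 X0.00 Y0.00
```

y_svg = 262.97 − y_m. Every run uses S902, so all elements get stroke `#008000` (cut).

[1] open run; points: 105.70,67.82 107.55,66.92 112.84,63.01 120.69,57.01 130.26,49.86 140.69,42.49 151.13,35.81 160.72,30.77 168.62,28.29

<svg xmlns="http://www.w3.org/2000/svg" width="202.12mm" height="262.97mm" viewBox="0 0 202.12 262.97">
  <polyline points="105.70,67.82 107.55,66.92 112.84,63.01 120.69,57.01 130.26,49.86 140.69,42.49 151.13,35.81 160.72,30.77 168.62,28.29" fill="none" stroke="#008000"/>
</svg>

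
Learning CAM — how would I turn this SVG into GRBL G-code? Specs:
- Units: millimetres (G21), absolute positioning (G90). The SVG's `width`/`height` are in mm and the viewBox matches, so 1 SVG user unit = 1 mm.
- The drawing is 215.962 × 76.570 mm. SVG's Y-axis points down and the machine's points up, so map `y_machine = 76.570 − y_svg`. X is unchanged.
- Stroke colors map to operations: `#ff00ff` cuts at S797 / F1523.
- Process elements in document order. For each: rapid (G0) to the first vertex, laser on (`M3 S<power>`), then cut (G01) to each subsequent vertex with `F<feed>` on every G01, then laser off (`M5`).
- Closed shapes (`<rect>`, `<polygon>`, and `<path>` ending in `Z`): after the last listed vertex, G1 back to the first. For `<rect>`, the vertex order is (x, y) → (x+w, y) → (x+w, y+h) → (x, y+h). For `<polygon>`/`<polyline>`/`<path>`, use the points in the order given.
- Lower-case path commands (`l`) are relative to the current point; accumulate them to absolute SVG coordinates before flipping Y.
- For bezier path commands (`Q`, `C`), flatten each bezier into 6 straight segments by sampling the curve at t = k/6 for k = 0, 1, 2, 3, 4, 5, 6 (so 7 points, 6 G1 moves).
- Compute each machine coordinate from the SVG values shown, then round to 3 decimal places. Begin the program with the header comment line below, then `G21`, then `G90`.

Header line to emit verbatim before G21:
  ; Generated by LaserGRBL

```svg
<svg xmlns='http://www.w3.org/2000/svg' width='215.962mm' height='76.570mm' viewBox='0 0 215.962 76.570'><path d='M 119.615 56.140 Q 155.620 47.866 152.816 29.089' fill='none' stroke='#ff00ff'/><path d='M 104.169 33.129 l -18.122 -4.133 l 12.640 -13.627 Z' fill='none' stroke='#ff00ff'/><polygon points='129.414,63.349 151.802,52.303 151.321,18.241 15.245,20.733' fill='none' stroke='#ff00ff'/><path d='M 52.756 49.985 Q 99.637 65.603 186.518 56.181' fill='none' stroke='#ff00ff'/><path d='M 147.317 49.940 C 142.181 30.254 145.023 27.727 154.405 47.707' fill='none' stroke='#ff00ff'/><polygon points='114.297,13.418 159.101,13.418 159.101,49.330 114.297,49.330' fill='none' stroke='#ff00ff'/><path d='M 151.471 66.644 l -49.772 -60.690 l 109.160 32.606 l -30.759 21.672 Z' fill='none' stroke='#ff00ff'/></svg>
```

Since the viewBox matches the mm dimensions, user units are millimetres directly. The only transform is the Y-flip y_m = 76.570 − y_svg.

Shape 1 is a quadratic bezier drawn with `<path>`. Its stroke #ff00ff means cut at S797, F1523. After flipping Y the toolpath is (119.615,20.430) → (130.539,23.480) → (139.306,27.113) → (145.918,31.330) → (150.373,36.130) → (152.673,41.514) → (152.816,47.481).

Shape 2 is a regular polygon drawn with `<path>`. Its stroke #ff00ff means cut at S797, F1523. After flipping Y the toolpath is (104.169,43.441) → (86.047,47.574) → (98.687,61.201) → (104.169,43.441), returning to the start.

Shape 3 is a closed polygon drawn with `<polygon>`. Its stroke #ff00ff means cut at S797, F1523. After flipping Y the toolpath is (129.414,13.221) → (151.802,24.267) → (151.321,58.329) → (15.245,55.837) → (129.414,13.221), returning to the start.

Shape 4 is a quadratic bezier drawn with `<path>`. Its stroke #ff00ff means cut at S797, F1523. After flipping Y the toolpath is (52.756,26.585) → (69.494,22.075) → (88.454,18.955) → (109.637,17.227) → (133.042,16.890) → (158.669,17.944) → (186.518,20.389).

Shape 5 is a cubic bezier drawn with `<path>`. Its stroke #ff00ff means cut at S797, F1523. After flipping Y the toolpath is (147.317,26.630) → (145.407,35.018) → (144.787,40.398) → (145.417,42.621) → (147.256,41.539) → (150.266,37.002) → (154.405,28.863).

Shape 6 is a rectangle drawn with `<polygon>`. Its stroke #ff00ff means cut at S797, F1523. After flipping Y the toolpath is (114.297,63.152) → (159.101,63.152) → (159.101,27.240) → (114.297,27.240) → (114.297,63.152), returning to the start.

Shape 7 is a closed polygon drawn with `<path>`. Its stroke #ff00ff means cut at S797, F1523. After flipping Y the toolpath is (151.471,9.926) → (101.699,70.616) → (210.859,38.010) → (180.100,16.338) → (151.471,9.926), returning to the start.

; Generated by LaserGRBL
G21
G90
G0 X119.615 Y20.430
M3 S797
G01 X130.539 Y23.480 F1523
G01 X139.306 Y27.113 F1523
G01 X145.918 Y31.330 F1523
G01 X150.373 Y36.130 F1523
G01 X152.673 Y41.514 F1523
G01 X152.816 Y47.481 F1523
M5
G0 X104.169 Y43.441
M3 S797
G01 X86.047 Y47.574 F1523
G01 X98.687 Y61.201 F1523
G01 X104.169 Y43.441 F1523
M5
G0 X129.414 Y13.221
M3 S797
G01 X151.802 Y24.267 F1523
G01 X151.321 Y58.329 F1523
G01 X15.245 Y55.837 F1523
G01 X129.414 Y13.221 F1523
M5
G0 X52.756 Y26.585
M3 S797
G01 X69.494 Y22.075 F1523
G01 X88.454 Y18.955 F1523
G01 X109.637 Y17.227 F1523
G01 X133.042 Y16.890 F1523
G01 X158.669 Y17.944 F1523
G01 X186.518 Y20.389 F1523
M5
G0 X147.317 Y26.630
M3 S797
G01 X145.407 Y35.018 F1523
G01 X144.787 Y40.398 F1523
G01 X145.417 Y42.621 F1523
G01 X147.256 Y41.539 F1523
G01 X150.266 Y37.002 F1523
G01 X154.405 Y28.863 F1523
M5
G0 X114.297 Y63.152
M3 S797
G01 X159.101 Y63.152 F1523
G01 X159.101 Y27.240 F1523
G01 X114.297 Y27.240 F1523
G01 X114.297 Y63.152 F1523
M5
G0 X151.471 Y9.926
M3 S797
G01 X101.699 Y70.616 F1523
G01 X210.859 Y38.010 F1523
G01 X180.100 Y16.338 F1523
G01 X151.471 Y9.926 F1523
M5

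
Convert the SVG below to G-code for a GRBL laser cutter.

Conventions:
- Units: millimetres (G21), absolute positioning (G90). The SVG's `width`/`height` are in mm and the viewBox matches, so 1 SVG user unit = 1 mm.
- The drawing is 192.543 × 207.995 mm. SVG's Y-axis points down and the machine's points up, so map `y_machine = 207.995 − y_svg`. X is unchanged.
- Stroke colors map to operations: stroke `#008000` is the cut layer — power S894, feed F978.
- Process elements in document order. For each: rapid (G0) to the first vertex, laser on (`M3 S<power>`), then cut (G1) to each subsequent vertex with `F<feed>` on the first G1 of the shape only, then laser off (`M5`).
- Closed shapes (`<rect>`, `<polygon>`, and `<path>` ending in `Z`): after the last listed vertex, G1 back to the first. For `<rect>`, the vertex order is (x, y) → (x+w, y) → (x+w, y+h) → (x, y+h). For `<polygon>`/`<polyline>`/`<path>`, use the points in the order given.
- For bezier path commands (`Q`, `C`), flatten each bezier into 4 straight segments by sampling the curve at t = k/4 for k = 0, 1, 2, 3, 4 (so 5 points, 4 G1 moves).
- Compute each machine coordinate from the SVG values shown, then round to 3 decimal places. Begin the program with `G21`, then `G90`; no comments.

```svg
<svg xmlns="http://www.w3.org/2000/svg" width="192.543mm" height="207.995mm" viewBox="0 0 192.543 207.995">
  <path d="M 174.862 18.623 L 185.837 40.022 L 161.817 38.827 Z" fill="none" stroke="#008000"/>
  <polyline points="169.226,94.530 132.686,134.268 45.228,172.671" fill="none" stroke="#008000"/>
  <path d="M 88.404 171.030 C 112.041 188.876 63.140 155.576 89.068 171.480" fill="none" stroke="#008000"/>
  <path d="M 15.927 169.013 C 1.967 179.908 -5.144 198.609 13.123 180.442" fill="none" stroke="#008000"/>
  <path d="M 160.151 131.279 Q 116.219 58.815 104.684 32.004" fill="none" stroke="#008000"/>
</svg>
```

G21
G90
G0 X174.862 Y189.372
M3 S894
G1 X185.837 Y167.973 F978
G1 X161.817 Y169.168
G1 X174.862 Y189.372
M5
G0 X169.226 Y113.465
M3 S894
G1 X132.686 Y73.727 F978
G1 X45.228 Y35.324
M5
G0 X88.404 Y36.965
M3 S894
G1 X94.833 Y31.602 F978
G1 X87.877 Y36.012
G1 X81.350 Y40.785
G1 X89.068 Y36.515
M5
G0 X15.927 Y38.982
M3 S894
G1 X7.031 Y30.045 F978
G1 X2.440 Y22.369
G1 X3.892 Y20.142
G1 X13.123 Y27.553
M5
G0 X160.151 Y76.716
M3 S894
G1 X140.210 Y110.095 F978
G1 X124.318 Y137.767
G1 X112.476 Y159.732
G1 X104.684 Y175.991
M5

Since the viewBox matches the mm dimensions, user units are millimetres directly. The only transform is the Y-flip y_m = 207.995 − y_svg.

Shape 1 is a regular polygon drawn with `<path>`. Its stroke #008000 means cut at S894, F978. After flipping Y the toolpath is (174.862,189.372) → (185.837,167.973) → (161.817,169.168) → (174.862,189.372), returning to the start.

Shape 2 is a open polyline drawn with `<polyline>`. Its stroke #008000 means cut at S894, F978. After flipping Y the toolpath is (169.226,113.465) → (132.686,73.727) → (45.228,35.324).

Shape 3 is a cubic bezier drawn with `<path>`. Its stroke #008000 means cut at S894, F978. After flipping Y the toolpath is (88.404,36.965) → (94.833,31.602) → (87.877,36.012) → (81.350,40.785) → (89.068,36.515).

Shape 4 is a cubic bezier drawn with `<path>`. Its stroke #008000 means cut at S894, F978. After flipping Y the toolpath is (15.927,38.982) → (7.031,30.045) → (2.440,22.369) → (3.892,20.142) → (13.123,27.553).

Shape 5 is a quadratic bezier drawn with `<path>`. Its stroke #008000 means cut at S894, F978. After flipping Y the toolpath is (160.151,76.716) → (140.210,110.095) → (124.318,137.767) → (112.476,159.732) → (104.684,175.991).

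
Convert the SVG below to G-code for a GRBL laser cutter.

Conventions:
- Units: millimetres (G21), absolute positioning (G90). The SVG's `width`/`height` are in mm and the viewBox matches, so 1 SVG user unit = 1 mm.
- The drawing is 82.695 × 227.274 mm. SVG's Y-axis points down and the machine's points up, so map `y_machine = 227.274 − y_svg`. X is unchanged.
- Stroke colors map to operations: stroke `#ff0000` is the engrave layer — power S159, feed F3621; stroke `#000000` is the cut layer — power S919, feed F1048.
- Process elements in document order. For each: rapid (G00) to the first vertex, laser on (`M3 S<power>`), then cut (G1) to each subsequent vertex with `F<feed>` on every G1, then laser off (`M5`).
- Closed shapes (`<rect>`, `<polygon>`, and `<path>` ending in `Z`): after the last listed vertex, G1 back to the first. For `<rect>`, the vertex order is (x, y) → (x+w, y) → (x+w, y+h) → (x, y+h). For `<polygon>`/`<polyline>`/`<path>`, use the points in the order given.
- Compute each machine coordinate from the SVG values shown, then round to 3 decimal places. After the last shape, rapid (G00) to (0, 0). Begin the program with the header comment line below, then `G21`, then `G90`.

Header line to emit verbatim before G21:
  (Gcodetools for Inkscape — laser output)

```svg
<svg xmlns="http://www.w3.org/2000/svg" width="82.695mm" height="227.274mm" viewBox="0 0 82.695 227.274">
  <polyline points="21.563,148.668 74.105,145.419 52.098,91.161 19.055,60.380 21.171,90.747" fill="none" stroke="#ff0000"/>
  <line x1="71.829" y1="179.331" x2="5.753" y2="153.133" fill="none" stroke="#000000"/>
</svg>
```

(Gcodetools for Inkscape — laser output)
G21
G90
G00 X21.563 Y78.606
M3 S159
G1 X74.105 Y81.855 F3621
G1 X52.098 Y136.113 F3621
G1 X19.055 Y166.894 F3621
G1 X21.171 Y136.527 F3621
M5
G00 X71.829 Y47.943
M3 S919
G1 X5.753 Y74.141 F1048
M5
G00 X0.000 Y0.000

viewBox `0 0 82.695 227.274` with mm width/height → 1 unit = 1 mm. Flip: y_m = 227.274 − y_svg.

**Shape 1** — `<polyline>` open polyline, stroke `#ff0000` → engrave (S159, F3621). Machine vertices: (21.563,78.606) → (74.105,81.855) → (52.098,136.113) → (19.055,166.894) → (21.171,136.527). Open path.

**Shape 2** — `<line>` line segment, stroke `#000000` → cut (S919, F1048). Machine vertices: (71.829,47.943) → (5.753,74.141). Open path.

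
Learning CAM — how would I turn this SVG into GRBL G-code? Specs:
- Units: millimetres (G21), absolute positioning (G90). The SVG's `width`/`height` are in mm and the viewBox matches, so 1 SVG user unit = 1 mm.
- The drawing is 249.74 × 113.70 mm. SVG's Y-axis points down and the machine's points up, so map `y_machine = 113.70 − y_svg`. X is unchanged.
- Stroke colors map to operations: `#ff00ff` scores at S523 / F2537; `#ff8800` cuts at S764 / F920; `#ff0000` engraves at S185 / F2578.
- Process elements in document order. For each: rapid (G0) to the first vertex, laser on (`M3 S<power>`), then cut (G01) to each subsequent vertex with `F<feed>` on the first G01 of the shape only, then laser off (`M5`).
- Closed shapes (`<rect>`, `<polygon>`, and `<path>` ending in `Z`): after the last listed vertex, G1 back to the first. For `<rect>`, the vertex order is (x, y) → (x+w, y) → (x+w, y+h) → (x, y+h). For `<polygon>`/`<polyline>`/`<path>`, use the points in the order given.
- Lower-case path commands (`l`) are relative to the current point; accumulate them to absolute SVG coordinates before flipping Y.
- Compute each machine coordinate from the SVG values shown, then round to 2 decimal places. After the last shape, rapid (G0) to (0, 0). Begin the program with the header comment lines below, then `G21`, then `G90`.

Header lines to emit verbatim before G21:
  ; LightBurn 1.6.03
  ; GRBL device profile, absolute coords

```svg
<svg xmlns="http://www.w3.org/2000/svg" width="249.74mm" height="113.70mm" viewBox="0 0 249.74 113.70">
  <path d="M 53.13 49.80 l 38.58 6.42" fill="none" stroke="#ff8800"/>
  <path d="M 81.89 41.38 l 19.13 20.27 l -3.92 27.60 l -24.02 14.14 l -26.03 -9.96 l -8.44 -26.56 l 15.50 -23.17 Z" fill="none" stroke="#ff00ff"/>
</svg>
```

; LightBurn 1.6.03
; GRBL device profile, absolute coords
G21
G90
G0 X53.13 Y63.90
M3 S764
G01 X91.71 Y57.48 F920
M5
G0 X81.89 Y72.32
M3 S523
G01 X101.02 Y52.05 F2537
G01 X97.10 Y24.45
G01 X73.08 Y10.31
G01 X47.05 Y20.27
G01 X38.61 Y46.83
G01 X54.11 Y70.00
G01 X81.89 Y72.32
M5
G0 X0.00 Y0.00

Since the viewBox matches the mm dimensions, user units are millimetres directly. The only transform is the Y-flip y_m = 113.70 − y_svg.

Shape 1 is a line segment drawn with `<path>`. Its stroke #ff8800 means cut at S764, F920. After flipping Y the toolpath is (53.13,63.90) → (91.71,57.48).

Shape 2 is a regular polygon drawn with `<path>`. Its stroke #ff00ff means score at S523, F2537. After flipping Y the toolpath is (81.89,72.32) → (101.02,52.05) → (97.10,24.45) → (73.08,10.31) → (47.05,20.27) → (38.61,46.83) → (54.11,70.00) → (81.89,72.32), returning to the start.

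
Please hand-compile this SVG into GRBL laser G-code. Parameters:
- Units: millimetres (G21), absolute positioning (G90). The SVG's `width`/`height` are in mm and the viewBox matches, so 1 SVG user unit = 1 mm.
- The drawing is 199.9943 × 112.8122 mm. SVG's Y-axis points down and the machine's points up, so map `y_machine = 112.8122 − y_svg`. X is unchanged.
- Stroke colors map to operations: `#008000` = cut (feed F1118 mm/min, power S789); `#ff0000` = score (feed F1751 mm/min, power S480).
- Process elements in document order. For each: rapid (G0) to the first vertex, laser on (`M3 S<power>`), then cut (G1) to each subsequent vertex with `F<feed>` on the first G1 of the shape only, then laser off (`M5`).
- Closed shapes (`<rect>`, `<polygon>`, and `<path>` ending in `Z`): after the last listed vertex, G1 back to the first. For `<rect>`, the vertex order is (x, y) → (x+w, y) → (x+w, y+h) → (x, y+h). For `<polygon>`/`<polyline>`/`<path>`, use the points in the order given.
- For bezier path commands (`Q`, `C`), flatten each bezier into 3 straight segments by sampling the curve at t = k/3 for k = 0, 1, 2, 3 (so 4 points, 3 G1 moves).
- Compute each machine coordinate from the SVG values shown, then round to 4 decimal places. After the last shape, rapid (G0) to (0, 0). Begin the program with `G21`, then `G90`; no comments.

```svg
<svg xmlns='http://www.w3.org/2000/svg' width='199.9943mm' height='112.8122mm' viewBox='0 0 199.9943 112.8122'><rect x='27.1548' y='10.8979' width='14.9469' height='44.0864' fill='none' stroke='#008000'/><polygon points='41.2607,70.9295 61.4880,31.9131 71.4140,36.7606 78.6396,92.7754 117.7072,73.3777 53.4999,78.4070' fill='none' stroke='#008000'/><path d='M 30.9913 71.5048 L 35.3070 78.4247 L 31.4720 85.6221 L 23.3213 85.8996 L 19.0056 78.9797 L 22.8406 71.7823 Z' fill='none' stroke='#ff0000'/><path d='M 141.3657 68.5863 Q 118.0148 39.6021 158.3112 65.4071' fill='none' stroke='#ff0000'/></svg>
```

Since the viewBox matches the mm dimensions, user units are millimetres directly. The only transform is the Y-flip y_m = 112.8122 − y_svg.

Shape 1 is a rectangle drawn with `<rect>`. Its stroke #008000 means cut at S789, F1118. After flipping Y the toolpath is (27.1548,101.9143) → (42.1017,101.9143) → (42.1017,57.8279) → (27.1548,57.8279) → (27.1548,101.9143), returning to the start.

Shape 2 is a closed polygon drawn with `<polygon>`. Its stroke #008000 means cut at S789, F1118. After flipping Y the toolpath is (41.2607,41.8827) → (61.4880,80.8991) → (71.4140,76.0516) → (78.6396,20.0368) → (117.7072,39.4345) → (53.4999,34.4052) → (41.2607,41.8827), returning to the start.

Shape 3 is a regular polygon drawn with `<path>`. Its stroke #ff0000 means score at S480, F1751. After flipping Y the toolpath is (30.9913,41.3074) → (35.3070,34.3875) → (31.4720,27.1901) → (23.3213,26.9126) → (19.0056,33.8325) → (22.8406,41.0299) → (30.9913,41.3074), returning to the start.

Shape 4 is a quadratic bezier drawn with `<path>`. Its stroke #ff0000 means score at S480, F1751. After flipping Y the toolpath is (141.3657,44.2259) → (132.8704,57.4610) → (138.5189,58.5207) → (158.3112,47.4051).

G21
G90
G0 X27.1548 Y101.9143
M3 S789
G1 X42.1017 Y101.9143 F1118
G1 X42.1017 Y57.8279
G1 X27.1548 Y57.8279
G1 X27.1548 Y101.9143
M5
G0 X41.2607 Y41.8827
M3 S789
G1 X61.4880 Y80.8991 F1118
G1 X71.4140 Y76.0516
G1 X78.6396 Y20.0368
G1 X117.7072 Y39.4345
G1 X53.4999 Y34.4052
G1 X41.2607 Y41.8827
M5
G0 X30.9913 Y41.3074
M3 S480
G1 X35.3070 Y34.3875 F1751
G1 X31.4720 Y27.1901
G1 X23.3213 Y26.9126
G1 X19.0056 Y33.8325
G1 X22.8406 Y41.0299
G1 X30.9913 Y41.3074
M5
G0 X141.3657 Y44.2259
M3 S480
G1 X132.8704 Y57.4610 F1751
G1 X138.5189 Y58.5207
G1 X158.3112 Y47.4051
M5
G0 X0.0000 Y0.0000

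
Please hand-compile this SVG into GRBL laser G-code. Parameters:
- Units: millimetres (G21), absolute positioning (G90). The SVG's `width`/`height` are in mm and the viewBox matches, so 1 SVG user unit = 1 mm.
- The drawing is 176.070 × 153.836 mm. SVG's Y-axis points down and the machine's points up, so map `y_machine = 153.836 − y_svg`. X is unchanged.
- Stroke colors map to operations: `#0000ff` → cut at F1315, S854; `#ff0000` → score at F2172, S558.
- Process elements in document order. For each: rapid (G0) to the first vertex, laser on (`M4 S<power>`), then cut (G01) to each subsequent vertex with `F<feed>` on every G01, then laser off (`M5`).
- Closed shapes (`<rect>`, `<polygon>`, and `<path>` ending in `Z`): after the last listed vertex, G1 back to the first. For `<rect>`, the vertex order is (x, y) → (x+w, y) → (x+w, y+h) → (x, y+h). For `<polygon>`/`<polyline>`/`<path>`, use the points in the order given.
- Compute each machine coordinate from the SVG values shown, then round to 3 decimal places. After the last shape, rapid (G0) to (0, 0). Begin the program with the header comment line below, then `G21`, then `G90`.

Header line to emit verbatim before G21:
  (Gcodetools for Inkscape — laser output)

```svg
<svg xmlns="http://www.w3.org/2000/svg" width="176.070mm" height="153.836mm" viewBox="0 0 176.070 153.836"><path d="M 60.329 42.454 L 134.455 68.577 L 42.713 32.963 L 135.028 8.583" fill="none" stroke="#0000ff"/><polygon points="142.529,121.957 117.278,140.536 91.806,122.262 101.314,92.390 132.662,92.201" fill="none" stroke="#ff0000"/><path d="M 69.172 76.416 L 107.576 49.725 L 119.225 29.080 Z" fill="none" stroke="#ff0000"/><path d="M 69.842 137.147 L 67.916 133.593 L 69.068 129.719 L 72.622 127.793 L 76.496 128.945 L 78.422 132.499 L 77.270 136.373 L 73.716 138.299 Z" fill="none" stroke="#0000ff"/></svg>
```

viewBox `0 0 176.070 153.836` with mm width/height → 1 unit = 1 mm. Flip: y_m = 153.836 − y_svg.

**Shape 1** — `<path>` open polyline, stroke `#0000ff` → cut (S854, F1315). Machine vertices: (60.329,111.382) → (134.455,85.259) → (42.713,120.873) → (135.028,145.253). Open path.

**Shape 2** — `<polygon>` regular polygon, stroke `#ff0000` → score (S558, F2172). Machine vertices: (142.529,31.879) → (117.278,13.300) → (91.806,31.574) → (101.314,61.446) → (132.662,61.635) → (142.529,31.879). Closed: final G1 returns to the first vertex.

**Shape 3** — `<path>` closed polygon, stroke `#ff0000` → score (S558, F2172). Machine vertices: (69.172,77.420) → (107.576,104.111) → (119.225,124.756) → (69.172,77.420). Closed: final G1 returns to the first vertex.

**Shape 4** — `<path>` regular polygon, stroke `#0000ff` → cut (S854, F1315). Machine vertices: (69.842,16.689) → (67.916,20.243) → (69.068,24.117) → (72.622,26.043) → (76.496,24.891) → (78.422,21.337) → (77.270,17.463) → (73.716,15.537) → (69.842,16.689). Closed: final G1 returns to the first vertex.

(Gcodetools for Inkscape — laser output)
G21
G90
G0 X60.329 Y111.382
M4 S854
G01 X134.455 Y85.259 F1315
G01 X42.713 Y120.873 F1315
G01 X135.028 Y145.253 F1315
M5
G0 X142.529 Y31.879
M4 S558
G01 X117.278 Y13.300 F2172
G01 X91.806 Y31.574 F2172
G01 X101.314 Y61.446 F2172
G01 X132.662 Y61.635 F2172
G01 X142.529 Y31.879 F2172
M5
G0 X69.172 Y77.420
M4 S558
G01 X107.576 Y104.111 F2172
G01 X119.225 Y124.756 F2172
G01 X69.172 Y77.420 F2172
M5
G0 X69.842 Y16.689
M4 S854
G01 X67.916 Y20.243 F1315
G01 X69.068 Y24.117 F1315
G01 X72.622 Y26.043 F1315
G01 X76.496 Y24.891 F1315
G01 X78.422 Y21.337 F1315
G01 X77.270 Y17.463 F1315
G01 X73.716 Y15.537 F1315
G01 X69.842 Y16.689 F1315
M5
G0 X0.000 Y0.000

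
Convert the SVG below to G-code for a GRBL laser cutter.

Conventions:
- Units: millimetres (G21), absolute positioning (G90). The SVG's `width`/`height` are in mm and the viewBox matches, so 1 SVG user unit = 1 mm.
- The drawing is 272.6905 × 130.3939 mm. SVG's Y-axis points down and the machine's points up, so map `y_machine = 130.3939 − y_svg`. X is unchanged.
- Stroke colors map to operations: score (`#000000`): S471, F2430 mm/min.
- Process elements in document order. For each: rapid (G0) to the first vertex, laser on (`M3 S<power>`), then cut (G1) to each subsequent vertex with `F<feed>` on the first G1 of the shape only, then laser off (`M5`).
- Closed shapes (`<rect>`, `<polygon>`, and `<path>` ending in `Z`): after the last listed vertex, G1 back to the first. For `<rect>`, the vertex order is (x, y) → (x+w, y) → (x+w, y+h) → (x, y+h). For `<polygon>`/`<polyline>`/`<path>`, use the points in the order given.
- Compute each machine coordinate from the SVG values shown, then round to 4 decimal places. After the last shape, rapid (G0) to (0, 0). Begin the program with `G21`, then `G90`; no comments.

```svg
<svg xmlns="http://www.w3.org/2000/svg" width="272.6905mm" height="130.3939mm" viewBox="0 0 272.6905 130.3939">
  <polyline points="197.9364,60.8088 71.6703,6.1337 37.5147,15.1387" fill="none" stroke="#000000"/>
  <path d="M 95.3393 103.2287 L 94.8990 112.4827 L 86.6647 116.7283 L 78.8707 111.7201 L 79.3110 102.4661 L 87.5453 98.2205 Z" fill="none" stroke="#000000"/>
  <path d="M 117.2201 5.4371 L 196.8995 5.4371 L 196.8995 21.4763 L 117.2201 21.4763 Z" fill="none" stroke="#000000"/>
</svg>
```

1 u = 1 mm; y_m = 130.3939 − y.

[1] `<polyline>` open polyline, #000000→score S471 F2430: (197.9364,69.5851) → (71.6703,124.2602) → (37.5147,115.2552)

[2] `<path>` regular polygon, #000000→score S471 F2430: (95.3393,27.1652) → (94.8990,17.9112) → (86.6647,13.6656) → (78.8707,18.6738) → (79.3110,27.9278) → (87.5453,32.1734) → (95.3393,27.1652) (closed)

[3] `<path>` rectangle, #000000→score S471 F2430: (117.2201,124.9568) → (196.8995,124.9568) → (196.8995,108.9176) → (117.2201,108.9176) → (117.2201,124.9568) (closed)

G21
G90
G0 X197.9364 Y69.5851
M3 S471
G1 X71.6703 Y124.2602 F2430
G1 X37.5147 Y115.2552
M5
G0 X95.3393 Y27.1652
M3 S471
G1 X94.8990 Y17.9112 F2430
G1 X86.6647 Y13.6656
G1 X78.8707 Y18.6738
G1 X79.3110 Y27.9278
G1 X87.5453 Y32.1734
G1 X95.3393 Y27.1652
M5
G0 X117.2201 Y124.9568
M3 S471
G1 X196.8995 Y124.9568 F2430
G1 X196.8995 Y108.9176
G1 X117.2201 Y108.9176
G1 X117.2201 Y124.9568
M5
G0 X0.0000 Y0.0000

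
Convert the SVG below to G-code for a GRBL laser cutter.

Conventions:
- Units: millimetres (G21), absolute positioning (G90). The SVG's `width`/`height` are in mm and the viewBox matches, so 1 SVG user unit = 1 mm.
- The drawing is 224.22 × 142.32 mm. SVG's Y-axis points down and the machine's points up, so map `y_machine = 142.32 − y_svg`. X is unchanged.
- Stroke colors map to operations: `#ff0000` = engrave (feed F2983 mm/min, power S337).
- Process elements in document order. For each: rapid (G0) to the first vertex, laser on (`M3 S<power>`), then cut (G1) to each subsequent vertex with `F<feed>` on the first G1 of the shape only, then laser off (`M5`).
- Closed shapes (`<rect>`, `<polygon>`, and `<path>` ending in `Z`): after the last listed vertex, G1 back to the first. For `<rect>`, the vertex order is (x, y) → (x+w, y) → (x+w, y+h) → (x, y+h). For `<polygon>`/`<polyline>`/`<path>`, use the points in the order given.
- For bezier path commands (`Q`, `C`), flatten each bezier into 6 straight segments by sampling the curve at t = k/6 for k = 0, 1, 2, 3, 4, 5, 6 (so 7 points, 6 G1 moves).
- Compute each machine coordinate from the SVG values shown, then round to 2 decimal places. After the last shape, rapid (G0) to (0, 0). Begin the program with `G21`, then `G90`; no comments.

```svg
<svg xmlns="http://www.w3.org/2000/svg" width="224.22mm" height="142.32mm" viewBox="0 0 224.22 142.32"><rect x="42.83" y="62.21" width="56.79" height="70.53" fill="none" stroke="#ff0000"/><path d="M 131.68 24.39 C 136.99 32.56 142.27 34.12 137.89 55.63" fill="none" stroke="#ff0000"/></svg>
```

G21
G90
G0 X42.83 Y80.11
M3 S337
G1 X99.62 Y80.11 F2983
G1 X99.62 Y9.58
G1 X42.83 Y9.58
G1 X42.83 Y80.11
M5
G0 X131.68 Y117.93
M3 S337
G1 X134.29 Y114.27 F2983
G1 X136.62 Y110.98
G1 X138.42 Y107.31
G1 X139.41 Y102.53
G1 X139.32 Y95.91
G1 X137.89 Y86.69
M5
G0 X0.00 Y0.00

Since the viewBox matches the mm dimensions, user units are millimetres directly. The only transform is the Y-flip y_m = 142.32 − y_svg.

Shape 1 is a rectangle drawn with `<rect>`. Its stroke #ff0000 means engrave at S337, F2983. After flipping Y the toolpath is (42.83,80.11) → (99.62,80.11) → (99.62,9.58) → (42.83,9.58) → (42.83,80.11), returning to the start.

Shape 2 is a cubic bezier drawn with `<path>`. Its stroke #ff0000 means engrave at S337, F2983. After flipping Y the toolpath is (131.68,117.93) → (134.29,114.27) → (136.62,110.98) → (138.42,107.31) → (139.41,102.53) → (139.32,95.91) → (137.89,86.69).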